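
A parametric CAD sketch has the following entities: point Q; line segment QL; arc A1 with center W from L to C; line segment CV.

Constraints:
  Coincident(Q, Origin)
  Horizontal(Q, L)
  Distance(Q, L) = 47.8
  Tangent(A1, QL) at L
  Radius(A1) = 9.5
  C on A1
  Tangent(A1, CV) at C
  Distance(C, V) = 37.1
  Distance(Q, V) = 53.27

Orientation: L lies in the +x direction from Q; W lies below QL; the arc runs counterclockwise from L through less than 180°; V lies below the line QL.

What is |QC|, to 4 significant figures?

39.24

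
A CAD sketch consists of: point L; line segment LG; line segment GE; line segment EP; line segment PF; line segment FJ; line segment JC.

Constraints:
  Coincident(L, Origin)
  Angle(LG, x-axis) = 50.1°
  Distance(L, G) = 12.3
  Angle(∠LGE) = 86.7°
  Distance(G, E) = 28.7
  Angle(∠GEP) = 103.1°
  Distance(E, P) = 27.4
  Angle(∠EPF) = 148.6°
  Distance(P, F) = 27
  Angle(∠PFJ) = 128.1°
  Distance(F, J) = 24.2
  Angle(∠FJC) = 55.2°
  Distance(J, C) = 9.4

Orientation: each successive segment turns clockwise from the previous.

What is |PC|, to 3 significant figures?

38.0

L is at the origin; LG runs at 50.1° with length 12.3, so G = (7.89, 9.44). ∠LGE = 86.7° gives GE at -43.2° from the x-axis; with |GE| = 28.7, E = (28.8, -10.2). ∠GEP = 103.1° gives EP at -120° from the x-axis; with |EP| = 27.4, P = (15.1, -33.9). ∠EPF = 148.6° gives PF at -152° from the x-axis; with |PF| = 27.0, F = (-8.66, -46.8). ∠PFJ = 128.1° gives FJ at 157° from the x-axis; with |FJ| = 24.2, J = (-30.9, -37.2). ∠FJC = 55.2° gives JC at 31.8° from the x-axis; with |JC| = 9.4, C = (-22.9, -32.2). Then |PC| = |C − P| = 38.0.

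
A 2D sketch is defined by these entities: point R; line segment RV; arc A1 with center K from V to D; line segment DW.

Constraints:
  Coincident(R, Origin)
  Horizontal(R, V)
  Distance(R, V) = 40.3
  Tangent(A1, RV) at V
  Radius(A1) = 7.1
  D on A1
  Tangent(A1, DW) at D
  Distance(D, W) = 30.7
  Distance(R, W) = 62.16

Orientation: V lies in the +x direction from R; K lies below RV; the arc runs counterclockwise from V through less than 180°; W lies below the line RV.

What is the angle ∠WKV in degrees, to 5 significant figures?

162.35°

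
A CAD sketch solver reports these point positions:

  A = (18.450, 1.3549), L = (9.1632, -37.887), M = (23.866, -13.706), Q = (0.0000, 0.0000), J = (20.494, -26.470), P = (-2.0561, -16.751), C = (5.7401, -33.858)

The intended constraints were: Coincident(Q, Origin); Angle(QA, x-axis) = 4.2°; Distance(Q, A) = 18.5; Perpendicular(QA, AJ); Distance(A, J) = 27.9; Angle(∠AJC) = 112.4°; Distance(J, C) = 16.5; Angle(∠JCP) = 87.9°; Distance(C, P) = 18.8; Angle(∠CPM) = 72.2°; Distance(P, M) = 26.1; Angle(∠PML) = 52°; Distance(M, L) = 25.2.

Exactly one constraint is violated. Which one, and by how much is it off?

Distance(M, L) = 25.2 — off by 3.10.

Q = (0.00, 0.00) ✓; QA at 4.200° ✓; |QA| = 18.50 ✓; ∠(QA, AJ) = 90.00° ✓; |AJ| = 27.90 ✓; ∠AJC = 112.4° ✓; |JC| = 16.50 ✓; ∠JCP = 87.90° ✓; |CP| = 18.80 ✓; ∠CPM = 72.20° ✓; |PM| = 26.10 ✓; ∠PML = 52.00° ✓; |ML| = 28.30 ✗.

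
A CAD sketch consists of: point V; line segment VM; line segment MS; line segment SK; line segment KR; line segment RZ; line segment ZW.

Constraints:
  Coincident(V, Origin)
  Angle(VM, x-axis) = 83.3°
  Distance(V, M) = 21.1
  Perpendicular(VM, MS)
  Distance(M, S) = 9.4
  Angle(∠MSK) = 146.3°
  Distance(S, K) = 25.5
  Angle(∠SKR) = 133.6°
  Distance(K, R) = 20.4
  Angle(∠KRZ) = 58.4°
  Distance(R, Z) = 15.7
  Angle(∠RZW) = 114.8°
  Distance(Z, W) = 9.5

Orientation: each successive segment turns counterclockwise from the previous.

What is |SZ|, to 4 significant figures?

30.19

V is at the origin; VM runs at 83.3° with length 21.1, so M = (2.462, 20.96). VM is perpendicular to MS, so MS runs at 173.3°; with |MS| = 9.4, S = (-6.874, 22.05). ∠MSK = 146.3° gives SK at -153.0° from the x-axis; with |SK| = 25.5, K = (-29.59, 10.48). ∠SKR = 133.6° gives KR at -106.6° from the x-axis; with |KR| = 20.4, R = (-35.42, -9.074). ∠KRZ = 58.4° gives RZ at 15.00° from the x-axis; with |RZ| = 15.7, Z = (-20.26, -5.010). Then |SZ| = |Z − S| = 30.19.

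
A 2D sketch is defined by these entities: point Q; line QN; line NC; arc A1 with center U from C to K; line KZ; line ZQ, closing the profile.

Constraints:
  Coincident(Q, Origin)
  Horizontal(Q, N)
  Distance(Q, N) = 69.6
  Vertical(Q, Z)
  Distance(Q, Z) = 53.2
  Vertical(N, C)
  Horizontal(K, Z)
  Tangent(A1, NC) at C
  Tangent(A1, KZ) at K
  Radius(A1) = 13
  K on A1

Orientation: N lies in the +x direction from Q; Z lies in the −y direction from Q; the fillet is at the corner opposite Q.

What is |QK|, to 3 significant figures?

77.7

Q is at the origin; Q and N share the same y with |QN| = 69.6 and N on the +x side, so N = (69.6, 0.00). QZ is vertical with |QZ| = 53.2 and Z on the −y side, so Z = (0.00, -53.2). The virtual corner opposite Q is at (69.6, -53.2). Tangency of A1 to NC means the radius UC is perpendicular to NC and since A1 is tangent to KZ there, UK ⟂ KZ, with radius 13.0, so the center U sits 13.0 in from both sides at U = (56.6, -40.2). That places the tangent points at C = (69.6, -40.2) on NC and K = (56.6, -53.2) on KZ. Then |QK| = |K − Q| = 77.7.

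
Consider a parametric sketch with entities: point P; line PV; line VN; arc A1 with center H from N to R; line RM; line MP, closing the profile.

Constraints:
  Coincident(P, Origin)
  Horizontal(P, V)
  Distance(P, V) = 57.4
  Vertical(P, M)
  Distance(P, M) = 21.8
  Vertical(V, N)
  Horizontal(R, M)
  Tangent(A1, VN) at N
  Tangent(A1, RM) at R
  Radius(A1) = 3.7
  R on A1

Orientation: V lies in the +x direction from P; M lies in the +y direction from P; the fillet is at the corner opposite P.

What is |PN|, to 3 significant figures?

60.2

The virtual corner opposite P is at (57.4, 21.8). The tangent condition forces HN to be normal to VN and tangency of A1 to RM means the radius HR is perpendicular to RM, with radius 3.7, so the center H sits 3.7 in from both sides at H = (53.7, 18.1). That places the tangent points at N = (57.4, 18.1) on VN and R = (53.7, 21.8) on RM. Then |PN| = |N − P| = 60.2.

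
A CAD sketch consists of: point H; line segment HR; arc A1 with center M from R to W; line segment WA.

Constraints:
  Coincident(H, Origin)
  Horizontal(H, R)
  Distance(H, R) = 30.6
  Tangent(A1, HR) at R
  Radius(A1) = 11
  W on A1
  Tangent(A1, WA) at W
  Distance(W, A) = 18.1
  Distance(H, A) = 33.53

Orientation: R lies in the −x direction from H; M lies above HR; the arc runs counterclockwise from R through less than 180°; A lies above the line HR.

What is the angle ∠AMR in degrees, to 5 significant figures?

144.14°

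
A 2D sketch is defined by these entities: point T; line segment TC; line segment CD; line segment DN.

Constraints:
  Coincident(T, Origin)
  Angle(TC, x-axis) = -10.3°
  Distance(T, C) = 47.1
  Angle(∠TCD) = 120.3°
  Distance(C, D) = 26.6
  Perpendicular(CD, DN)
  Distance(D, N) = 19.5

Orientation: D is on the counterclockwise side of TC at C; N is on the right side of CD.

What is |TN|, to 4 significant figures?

78.46

∠TCD = 120.3°, so CD runs at -10.3° + (180° − 120.3°) = 49.40° from the x-axis; with |CD| = 26.6, D = C + 26.6·(cos 49.40°, sin 49.40°) = (63.65, 11.78). CD ⟂ DN; with |DN| = 19.5 on the right of CD, N = D + 19.5·(0.7593, -0.6508) = (78.46, -0.9151). Then |TN| = |N − T| = 78.46.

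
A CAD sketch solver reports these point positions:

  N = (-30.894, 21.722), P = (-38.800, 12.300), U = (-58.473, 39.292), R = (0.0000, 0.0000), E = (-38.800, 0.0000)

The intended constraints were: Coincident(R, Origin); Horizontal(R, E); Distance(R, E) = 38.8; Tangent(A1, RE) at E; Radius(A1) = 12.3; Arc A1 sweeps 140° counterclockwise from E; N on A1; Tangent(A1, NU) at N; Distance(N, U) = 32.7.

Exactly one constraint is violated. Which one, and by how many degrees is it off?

Tangent(A1, NU) at N — off by 7.50°.

R = (0.00, 0.00) ✓; R.y = 0.00, E.y = 0.00 ✓; |RE| = 38.80 ✓; ∠(PE, ER) = 90.00° ✓; |PE| = 12.30 ✓; bearing(P→N) − bearing(P→E) = 140.0° ✓; |PN| = 12.30 ✓; ∠(PN, NU) = 82.50° ✗; |NU| = 32.70 ✓.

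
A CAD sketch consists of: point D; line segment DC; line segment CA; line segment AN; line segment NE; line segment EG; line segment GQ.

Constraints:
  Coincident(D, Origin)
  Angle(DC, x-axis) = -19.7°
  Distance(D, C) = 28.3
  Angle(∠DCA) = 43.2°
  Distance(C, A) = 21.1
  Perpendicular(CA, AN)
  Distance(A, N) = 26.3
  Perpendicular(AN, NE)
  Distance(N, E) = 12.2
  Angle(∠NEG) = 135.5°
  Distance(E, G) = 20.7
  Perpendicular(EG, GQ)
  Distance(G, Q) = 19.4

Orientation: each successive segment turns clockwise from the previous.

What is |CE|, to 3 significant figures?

27.8

D is at the origin; DC runs at -19.7° with length 28.3, so C = (26.6, -9.54). ∠DCA = 43.2° gives CA at -156° from the x-axis; with |CA| = 21.1, A = (7.29, -18.0). CA ⟂ AN, so AN runs at 114°; with |AN| = 26.3, N = (-3.19, 6.17). AN is perpendicular to NE, so NE runs at 23.5°; with |NE| = 12.2, E = (7.99, 11.0). Then |CE| = |E − C| = 27.8.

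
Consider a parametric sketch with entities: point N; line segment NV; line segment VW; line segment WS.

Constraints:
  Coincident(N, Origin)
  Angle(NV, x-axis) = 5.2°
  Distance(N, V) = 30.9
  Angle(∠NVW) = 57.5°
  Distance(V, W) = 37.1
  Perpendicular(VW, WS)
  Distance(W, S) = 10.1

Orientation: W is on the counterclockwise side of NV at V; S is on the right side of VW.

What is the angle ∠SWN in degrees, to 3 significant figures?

142°

N is at the origin; NV runs at 5.2° with length 30.9, so V = 30.9·(cos 5.2°, sin 5.2°) = (30.8, 2.80). ∠NVW = 57.5°, so VW runs at 5.2° + (180° − 57.5°) = 128° from the x-axis; with |VW| = 37.1, W = V + 37.1·(cos 128°, sin 128°) = (8.09, 32.2). The perpendicularity gives WS at right angles to VW; with |WS| = 10.1 on the right of VW, S = W + 10.1·(0.791, 0.612) = (16.1, 38.3). Then cos ∠SWN = WS·WN / (|WS||WN|), giving 142°.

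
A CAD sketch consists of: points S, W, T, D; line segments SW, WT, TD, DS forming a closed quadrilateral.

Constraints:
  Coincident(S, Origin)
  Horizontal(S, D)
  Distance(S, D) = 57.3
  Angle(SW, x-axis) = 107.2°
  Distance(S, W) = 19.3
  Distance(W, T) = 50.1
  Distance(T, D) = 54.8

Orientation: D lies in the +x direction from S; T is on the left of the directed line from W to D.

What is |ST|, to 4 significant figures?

59.80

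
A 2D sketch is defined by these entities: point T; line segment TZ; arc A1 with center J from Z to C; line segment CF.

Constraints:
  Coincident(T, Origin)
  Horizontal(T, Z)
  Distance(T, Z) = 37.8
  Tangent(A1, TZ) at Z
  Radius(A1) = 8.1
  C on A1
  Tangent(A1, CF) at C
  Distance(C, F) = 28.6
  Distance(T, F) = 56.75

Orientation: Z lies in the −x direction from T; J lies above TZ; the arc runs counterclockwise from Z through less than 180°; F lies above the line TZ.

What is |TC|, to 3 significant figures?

32.6

T is at the origin; T and Z share the same y with |TZ| = 37.8 and Z on the −x side, so Z = (-37.8, 0.00). The tangent condition forces JZ to be normal to TZ, so J = Z + (0, 8.1) = (-37.8, 8.10). Since JC ⟂ CF (tangency), |JF| = √(8.1² + 28.6²) = 29.7 regardless of where C sits on A1. So F lies on both circle(T, 56.75) and circle(J, 29.7); the above-TZ intersection is F = (-42.7, 37.4). C is the foot of the tangent from F: C = (-30.5, 11.6).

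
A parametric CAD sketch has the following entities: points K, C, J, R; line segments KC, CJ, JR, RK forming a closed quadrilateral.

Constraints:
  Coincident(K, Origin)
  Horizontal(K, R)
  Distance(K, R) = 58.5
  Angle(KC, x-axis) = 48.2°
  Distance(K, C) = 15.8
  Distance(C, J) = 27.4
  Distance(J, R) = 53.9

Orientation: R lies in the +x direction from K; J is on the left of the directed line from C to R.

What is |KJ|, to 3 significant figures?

42.5

K is at the origin; KR is horizontal with |KR| = 58.5 and R in +x, so R = (58.5, 0). KC runs at 48.2° with |KC| = 15.8, so C = (10.5, 11.8). J is determined by |CJ| = 27.4 and |JR| = 53.9 together: it lies at the intersection of circle(C, 27.4) and circle(R, 53.9). With |CR| = 49.4, the foot of the radical line on CR is 2.89 from C and the perpendicular offset is √(27.4² − 2.89²) = 27.2. Taking the left-of-CR solution: J = (19.8, 37.6).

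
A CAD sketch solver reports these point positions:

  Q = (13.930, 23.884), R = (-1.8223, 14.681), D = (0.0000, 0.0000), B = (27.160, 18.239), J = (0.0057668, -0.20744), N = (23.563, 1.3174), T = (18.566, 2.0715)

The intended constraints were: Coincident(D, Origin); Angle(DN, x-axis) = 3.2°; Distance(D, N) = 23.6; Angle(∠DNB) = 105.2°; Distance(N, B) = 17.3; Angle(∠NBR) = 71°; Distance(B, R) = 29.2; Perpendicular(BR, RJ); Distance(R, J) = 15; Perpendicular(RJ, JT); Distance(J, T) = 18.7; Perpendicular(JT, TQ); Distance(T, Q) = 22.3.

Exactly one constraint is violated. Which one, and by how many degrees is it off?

Perpendicular(JT, TQ) — off by 5.00°.

D = (0.00, 0.00) ✓; DN at 3.200° ✓; |DN| = 23.60 ✓; ∠DNB = 105.2° ✓; |NB| = 17.30 ✓; ∠NBR = 71.00° ✓; |BR| = 29.20 ✓; ∠(BR, RJ) = 90.00° ✓; |RJ| = 15.00 ✓; ∠(RJ, JT) = 90.00° ✓; |JT| = 18.70 ✓; ∠(JT, TQ) = 95.00° ✗; |TQ| = 22.30 ✓.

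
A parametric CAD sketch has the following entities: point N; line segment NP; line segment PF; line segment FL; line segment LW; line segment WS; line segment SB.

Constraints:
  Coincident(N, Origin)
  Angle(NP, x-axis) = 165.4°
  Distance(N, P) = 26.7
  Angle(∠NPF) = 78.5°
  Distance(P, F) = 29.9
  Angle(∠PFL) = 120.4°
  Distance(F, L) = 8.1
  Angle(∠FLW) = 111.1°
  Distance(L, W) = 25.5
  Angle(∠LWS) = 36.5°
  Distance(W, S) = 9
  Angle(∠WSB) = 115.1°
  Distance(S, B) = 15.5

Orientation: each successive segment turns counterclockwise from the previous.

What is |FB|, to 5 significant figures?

12.192

N is at the origin; NP runs at 165.4° with length 26.7, so P = (-25.838, 6.7303). ∠NPF = 78.5° gives PF at -93.100° from the x-axis; with |PF| = 29.9, F = (-27.455, -23.126). ∠PFL = 120.4° gives FL at -33.500° from the x-axis; with |FL| = 8.1, L = (-20.700, -27.597). ∠FLW = 111.1° gives LW at 35.400° from the x-axis; with |LW| = 25.5, W = (0.085443, -12.825). ∠LWS = 36.5° gives WS at 178.90° from the x-axis; with |WS| = 9.0, S = (-8.9129, -12.652). ∠WSB = 115.1° gives SB at -116.20° from the x-axis; with |SB| = 15.5, B = (-15.756, -26.560). Then |FB| = |B − F| = 12.192.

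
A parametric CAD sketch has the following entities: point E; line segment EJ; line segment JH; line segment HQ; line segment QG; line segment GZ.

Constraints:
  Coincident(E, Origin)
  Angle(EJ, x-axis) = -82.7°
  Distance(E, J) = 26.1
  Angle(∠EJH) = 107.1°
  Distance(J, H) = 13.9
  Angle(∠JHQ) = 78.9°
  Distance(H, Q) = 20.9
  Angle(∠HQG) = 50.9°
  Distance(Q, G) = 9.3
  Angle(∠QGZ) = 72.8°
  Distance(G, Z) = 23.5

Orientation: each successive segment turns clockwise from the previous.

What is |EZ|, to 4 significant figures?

39.16

E is at the origin; EJ runs at -82.7° with length 26.1, so J = (3.316, -25.89). ∠EJH = 107.1° gives JH at -155.6° from the x-axis; with |JH| = 13.9, H = (-9.342, -31.63). ∠JHQ = 78.9° gives HQ at 103.3° from the x-axis; with |HQ| = 20.9, Q = (-14.15, -11.29). ∠HQG = 50.9° gives QG at -25.80° from the x-axis; with |QG| = 9.3, G = (-5.777, -15.34). ∠QGZ = 72.8° gives GZ at -133.0° from the x-axis; with |GZ| = 23.5, Z = (-21.80, -32.53). Then |EZ| = |Z − E| = 39.16.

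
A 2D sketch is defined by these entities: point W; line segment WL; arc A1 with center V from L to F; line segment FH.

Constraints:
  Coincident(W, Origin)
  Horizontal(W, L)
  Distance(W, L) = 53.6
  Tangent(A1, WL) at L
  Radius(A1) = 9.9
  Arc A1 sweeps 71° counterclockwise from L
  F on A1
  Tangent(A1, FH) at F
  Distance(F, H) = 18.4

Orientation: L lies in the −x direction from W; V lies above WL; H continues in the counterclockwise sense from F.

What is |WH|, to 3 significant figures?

45.2

W is at the origin; WL is horizontal with |WL| = 53.6 and L on the −x side, so L = (-53.6, 0.00). The tangent condition forces VL to be normal to WL, so V = L + (0, 9.9) = (-53.6, 9.90). On A1, L sits at bearing -90° from V; a 71° counterclockwise sweep puts F at bearing -19°, so F = V + 9.9·(cos -19°, sin -19°) = (-44.2, 6.68). Since A1 is tangent to FH there, VF ⟂ FH, so FH runs along (−sin -19°, cos -19°); with |FH| = 18.4, H = (-38.2, 24.1). Then |WH| = |H − W| = 45.2.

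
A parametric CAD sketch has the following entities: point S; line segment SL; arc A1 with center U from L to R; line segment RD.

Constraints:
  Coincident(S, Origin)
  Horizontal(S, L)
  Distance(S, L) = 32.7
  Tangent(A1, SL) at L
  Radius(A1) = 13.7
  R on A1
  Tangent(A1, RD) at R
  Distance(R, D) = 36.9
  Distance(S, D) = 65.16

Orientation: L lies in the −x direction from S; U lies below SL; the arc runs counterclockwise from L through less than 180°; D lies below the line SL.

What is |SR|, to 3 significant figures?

49.0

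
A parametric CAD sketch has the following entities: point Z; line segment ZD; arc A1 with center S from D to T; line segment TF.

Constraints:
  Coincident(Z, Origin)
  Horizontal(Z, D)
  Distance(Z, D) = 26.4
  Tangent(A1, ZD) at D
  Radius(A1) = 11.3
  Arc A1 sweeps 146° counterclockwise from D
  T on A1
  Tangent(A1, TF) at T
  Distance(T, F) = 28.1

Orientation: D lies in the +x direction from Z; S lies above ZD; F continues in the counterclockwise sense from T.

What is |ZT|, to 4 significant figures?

38.70

Z is at the origin; Z and D share the same y with |ZD| = 26.4 and D on the +x side, so D = (26.40, 0.000). Tangency of A1 to ZD means the radius SD is perpendicular to ZD, so S = D + (0, 11.3) = (26.40, 11.30). On A1, D sits at bearing -90° from S; a 146° counterclockwise sweep puts T at bearing 56°, so T = S + 11.3·(cos 56°, sin 56°) = (32.72, 20.67). Then |ZT| = |T − Z| = 38.70.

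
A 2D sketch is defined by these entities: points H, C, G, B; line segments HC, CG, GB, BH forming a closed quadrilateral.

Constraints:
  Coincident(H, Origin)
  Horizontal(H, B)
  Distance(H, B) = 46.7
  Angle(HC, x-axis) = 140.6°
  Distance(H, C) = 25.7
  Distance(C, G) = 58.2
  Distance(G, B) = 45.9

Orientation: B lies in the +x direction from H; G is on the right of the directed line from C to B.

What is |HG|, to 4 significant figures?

34.20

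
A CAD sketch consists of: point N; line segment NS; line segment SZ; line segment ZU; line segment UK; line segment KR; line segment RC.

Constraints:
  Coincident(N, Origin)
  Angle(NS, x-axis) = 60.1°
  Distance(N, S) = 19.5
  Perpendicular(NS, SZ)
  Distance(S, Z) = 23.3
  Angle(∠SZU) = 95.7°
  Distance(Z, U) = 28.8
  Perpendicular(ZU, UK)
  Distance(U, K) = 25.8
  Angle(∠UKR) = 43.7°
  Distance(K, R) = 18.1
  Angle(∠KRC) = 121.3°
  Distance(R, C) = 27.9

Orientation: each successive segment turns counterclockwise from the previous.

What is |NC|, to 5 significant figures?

39.878

N is at the origin; NS runs at 60.1° with length 19.5, so S = (9.7205, 16.904). NS ⟂ SZ, so SZ runs at 150.10°; with |SZ| = 23.3, Z = (-10.478, 28.519). ∠SZU = 95.7° gives ZU at -125.60° from the x-axis; with |ZU| = 28.8, U = (-27.243, 5.1019). ZU is perpendicular to UK, so UK runs at -35.600°; with |UK| = 25.8, K = (-6.2653, -9.9168). ∠UKR = 43.7° gives KR at 100.70° from the x-axis; with |KR| = 18.1, R = (-9.6259, 7.8685). ∠KRC = 121.3° gives RC at 159.40° from the x-axis; with |RC| = 27.9, C = (-35.742, 17.685). Then |NC| = |C − N| = 39.878.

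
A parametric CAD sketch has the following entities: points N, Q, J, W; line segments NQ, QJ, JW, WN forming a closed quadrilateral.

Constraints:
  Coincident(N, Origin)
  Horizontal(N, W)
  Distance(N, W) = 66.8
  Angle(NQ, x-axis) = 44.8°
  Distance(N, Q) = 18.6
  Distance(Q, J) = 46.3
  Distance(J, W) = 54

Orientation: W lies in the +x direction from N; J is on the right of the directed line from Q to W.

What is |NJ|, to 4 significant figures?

39.67

N is at the origin; NW is horizontal with |NW| = 66.8 and W in +x, so W = (66.8, 0). NQ runs at 44.8° with |NQ| = 18.6, so Q = (13.20, 13.11). J is determined by |QJ| = 46.3 and |JW| = 54.0 together: it lies at the intersection of circle(Q, 46.3) and circle(W, 54.0). With |QW| = 55.18, the foot of the radical line on QW is 20.59 from Q and the perpendicular offset is √(46.3² − 20.59²) = 41.47. Taking the right-of-QW solution: J = (23.35, -32.07).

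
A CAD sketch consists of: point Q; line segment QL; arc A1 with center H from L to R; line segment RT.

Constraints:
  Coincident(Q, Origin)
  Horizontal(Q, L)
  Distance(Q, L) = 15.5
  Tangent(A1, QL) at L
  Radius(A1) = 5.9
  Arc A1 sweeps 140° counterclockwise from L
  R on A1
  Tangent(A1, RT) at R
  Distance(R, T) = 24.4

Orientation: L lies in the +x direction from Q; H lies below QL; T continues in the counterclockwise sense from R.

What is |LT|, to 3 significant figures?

30.1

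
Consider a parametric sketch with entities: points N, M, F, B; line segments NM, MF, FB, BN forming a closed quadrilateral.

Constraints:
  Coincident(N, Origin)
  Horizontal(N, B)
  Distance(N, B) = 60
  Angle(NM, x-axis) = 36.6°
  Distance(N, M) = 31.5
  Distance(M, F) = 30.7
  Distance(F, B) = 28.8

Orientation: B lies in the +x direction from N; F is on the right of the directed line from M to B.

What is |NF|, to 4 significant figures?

35.04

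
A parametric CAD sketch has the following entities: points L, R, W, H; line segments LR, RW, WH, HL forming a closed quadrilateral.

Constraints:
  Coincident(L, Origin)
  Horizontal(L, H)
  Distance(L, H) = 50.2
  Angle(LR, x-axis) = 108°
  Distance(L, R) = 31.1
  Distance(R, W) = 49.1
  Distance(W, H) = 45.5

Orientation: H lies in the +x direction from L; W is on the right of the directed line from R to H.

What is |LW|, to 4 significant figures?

18.09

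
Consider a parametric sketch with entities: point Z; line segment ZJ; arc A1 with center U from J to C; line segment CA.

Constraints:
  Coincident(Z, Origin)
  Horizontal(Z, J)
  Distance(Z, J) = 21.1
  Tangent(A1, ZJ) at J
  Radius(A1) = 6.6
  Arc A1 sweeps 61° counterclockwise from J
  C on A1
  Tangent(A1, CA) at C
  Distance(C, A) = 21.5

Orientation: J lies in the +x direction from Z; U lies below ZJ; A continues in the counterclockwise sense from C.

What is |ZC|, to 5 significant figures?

15.700

Z is at the origin; ZJ is horizontal with |ZJ| = 21.1 and J on the +x side, so J = (21.100, 0.0000). The tangent condition forces UJ to be normal to ZJ, so U = J + (0, -6.6) = (21.100, -6.6000). On A1, J sits at bearing 90° from U; a 61° counterclockwise sweep puts C at bearing 151°, so C = U + 6.6·(cos 151°, sin 151°) = (15.328, -3.4003). Then |ZC| = |C − Z| = 15.700.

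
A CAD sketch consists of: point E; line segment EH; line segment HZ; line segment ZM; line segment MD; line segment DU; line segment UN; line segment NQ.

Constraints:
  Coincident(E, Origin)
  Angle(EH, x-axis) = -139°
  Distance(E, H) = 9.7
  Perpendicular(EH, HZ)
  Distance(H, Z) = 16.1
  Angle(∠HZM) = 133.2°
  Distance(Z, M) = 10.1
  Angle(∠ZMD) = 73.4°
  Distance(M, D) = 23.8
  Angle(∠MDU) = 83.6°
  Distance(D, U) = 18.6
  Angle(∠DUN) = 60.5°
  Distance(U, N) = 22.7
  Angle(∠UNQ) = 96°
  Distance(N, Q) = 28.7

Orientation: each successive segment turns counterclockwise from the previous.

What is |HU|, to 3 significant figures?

4.72

E is at the origin; EH runs at -139.0° with length 9.7, so H = (-7.32, -6.36). EH ⟂ HZ, so HZ runs at -49.0°; with |HZ| = 16.1, Z = (3.24, -18.5). ∠HZM = 133.2° gives ZM at -2.20° from the x-axis; with |ZM| = 10.1, M = (13.3, -18.9). ∠ZMD = 73.4° gives MD at 104° from the x-axis; with |MD| = 23.8, D = (7.42, 4.15). ∠MDU = 83.6° gives DU at -159° from the x-axis; with |DU| = 18.6, U = (-9.97, -2.46). Then |HU| = |U − H| = 4.72.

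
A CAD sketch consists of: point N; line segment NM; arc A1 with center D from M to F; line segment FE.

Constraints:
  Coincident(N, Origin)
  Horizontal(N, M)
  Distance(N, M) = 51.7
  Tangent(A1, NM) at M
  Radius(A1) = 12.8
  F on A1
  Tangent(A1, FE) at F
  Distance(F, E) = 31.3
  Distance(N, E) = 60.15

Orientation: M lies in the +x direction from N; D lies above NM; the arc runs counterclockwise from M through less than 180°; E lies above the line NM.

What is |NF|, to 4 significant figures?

64.84

Checks: |DF| = 12.80 ✓; ∠(DF, FE) = 90.00° ✓; |FE| = 31.30 ✓; |NE| = 60.15 ✓.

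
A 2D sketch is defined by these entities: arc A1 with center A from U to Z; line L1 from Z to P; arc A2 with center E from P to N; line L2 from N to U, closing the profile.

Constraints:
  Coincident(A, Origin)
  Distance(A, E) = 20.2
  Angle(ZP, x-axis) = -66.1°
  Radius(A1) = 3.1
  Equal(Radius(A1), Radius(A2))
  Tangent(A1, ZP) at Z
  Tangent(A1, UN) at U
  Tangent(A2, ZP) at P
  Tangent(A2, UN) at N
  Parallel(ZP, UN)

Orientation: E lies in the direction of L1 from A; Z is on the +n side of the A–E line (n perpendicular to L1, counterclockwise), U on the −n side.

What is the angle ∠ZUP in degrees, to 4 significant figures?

72.94°

The slot axis is L1's direction at -66.1°, so u = (cos -66.1°, sin -66.1°) = (0.4051, -0.9143) and n = (−sin -66.1°, cos -66.1°) = (0.9143, 0.4051). A is at the origin and E lies 20.2 along u from A, so E = 20.2·u = (8.184, -18.47). Tangency of A1 to both parallel lines with radius 3.1 puts Z and U at A ± 3.1·n: Z = (2.834, 1.256), U = (-2.834, -1.256). Equal radii place P and N the same way about E: P = E + 3.1·n = (11.02, -17.21), N = E − 3.1·n = (5.350, -19.72). Then cos ∠ZUP = UZ·UP / (|UZ||UP|), giving 72.94°.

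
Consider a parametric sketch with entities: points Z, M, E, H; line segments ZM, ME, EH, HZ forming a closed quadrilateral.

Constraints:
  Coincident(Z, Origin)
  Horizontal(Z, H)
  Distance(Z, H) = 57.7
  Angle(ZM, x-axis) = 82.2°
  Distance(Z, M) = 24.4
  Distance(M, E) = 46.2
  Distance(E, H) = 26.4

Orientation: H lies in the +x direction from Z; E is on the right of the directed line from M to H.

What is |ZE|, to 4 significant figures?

35.25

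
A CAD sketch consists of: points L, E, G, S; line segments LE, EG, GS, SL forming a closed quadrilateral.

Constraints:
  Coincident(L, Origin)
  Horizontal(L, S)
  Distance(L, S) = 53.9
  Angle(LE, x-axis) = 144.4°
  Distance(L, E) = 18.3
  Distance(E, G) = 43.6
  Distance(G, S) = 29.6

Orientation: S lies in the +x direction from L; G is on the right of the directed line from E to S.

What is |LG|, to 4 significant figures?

25.98

L is at the origin; LS is horizontal with |LS| = 53.9 and S in +x, so S = (53.9, 0). LE runs at 144.4° with |LE| = 18.3, so E = (-14.88, 10.65). G is determined by |EG| = 43.6 and |GS| = 29.6 together: it lies at the intersection of circle(E, 43.6) and circle(S, 29.6). With |ES| = 69.60, the foot of the radical line on ES is 42.16 from E and the perpendicular offset is √(43.6² − 42.16²) = 11.11. Taking the right-of-ES solution: G = (25.09, -6.775).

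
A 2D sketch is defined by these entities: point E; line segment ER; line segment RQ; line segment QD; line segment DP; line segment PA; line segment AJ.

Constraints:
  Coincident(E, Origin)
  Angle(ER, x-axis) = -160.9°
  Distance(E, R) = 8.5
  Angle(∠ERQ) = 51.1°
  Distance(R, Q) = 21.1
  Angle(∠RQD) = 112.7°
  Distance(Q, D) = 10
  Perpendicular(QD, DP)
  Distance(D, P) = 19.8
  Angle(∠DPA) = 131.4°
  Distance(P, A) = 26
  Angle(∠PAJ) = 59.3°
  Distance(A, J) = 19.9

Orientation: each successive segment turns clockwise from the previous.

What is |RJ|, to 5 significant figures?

5.4457

E is at the origin; ER runs at -160.9° with length 8.5, so R = (-8.0321, -2.7814). ∠ERQ = 51.1° gives RQ at 70.200° from the x-axis; with |RQ| = 21.1, Q = (-0.88470, 17.071). ∠RQD = 112.7° gives QD at 2.9000° from the x-axis; with |QD| = 10.0, D = (9.1025, 17.577). QD is perpendicular to DP, so DP runs at -87.100°; with |DP| = 19.8, P = (10.104, -2.1975). ∠DPA = 131.4° gives PA at -135.70° from the x-axis; with |PA| = 26.0, A = (-8.5038, -20.356). ∠PAJ = 59.3° gives AJ at 103.60° from the x-axis; with |AJ| = 19.9, J = (-13.183, -1.0143). Then |RJ| = |J − R| = 5.4457.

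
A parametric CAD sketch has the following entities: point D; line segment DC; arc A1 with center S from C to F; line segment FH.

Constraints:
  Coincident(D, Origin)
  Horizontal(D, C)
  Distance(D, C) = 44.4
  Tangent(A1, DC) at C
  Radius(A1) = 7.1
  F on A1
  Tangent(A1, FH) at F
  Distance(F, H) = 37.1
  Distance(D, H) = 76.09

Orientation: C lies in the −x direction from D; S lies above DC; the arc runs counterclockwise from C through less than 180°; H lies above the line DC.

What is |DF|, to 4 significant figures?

41.24

D is at the origin; DC is horizontal with |DC| = 44.4 and C on the −x side, so C = (-44.40, 0.000). A1 meets DC tangentially, so SC is at right angles to DC, so S = C + (0, 7.1) = (-44.40, 7.100). Since SF ⟂ FH (tangency), |SH| = √(7.1² + 37.1²) = 37.77 regardless of where F sits on A1. So H lies on both circle(D, 76.09) and circle(S, 37.77); the above-DC intersection is H = (-65.78, 38.24). F is the foot of the tangent from H: F = (-39.41, 12.15).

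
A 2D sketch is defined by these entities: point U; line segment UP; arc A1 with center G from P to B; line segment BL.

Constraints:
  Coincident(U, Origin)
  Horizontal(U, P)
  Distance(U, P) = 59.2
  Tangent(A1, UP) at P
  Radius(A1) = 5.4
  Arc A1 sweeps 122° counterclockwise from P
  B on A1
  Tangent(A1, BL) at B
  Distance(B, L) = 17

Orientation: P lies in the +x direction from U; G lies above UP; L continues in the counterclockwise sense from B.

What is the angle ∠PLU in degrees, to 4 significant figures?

78.56°

U is at the origin; UP is horizontal with |UP| = 59.2 and P on the +x side, so P = (59.20, 0.000). A1 meets UP tangentially, so GP is at right angles to UP, so G = P + (0, 5.4) = (59.20, 5.400). On A1, P sits at bearing -90° from G; a 122° counterclockwise sweep puts B at bearing 32°, so B = G + 5.4·(cos 32°, sin 32°) = (63.78, 8.262). The tangent condition forces GB to be normal to BL, so BL runs along (−sin 32°, cos 32°); with |BL| = 17.0, L = (54.77, 22.68). Then cos ∠PLU = LP·LU / (|LP||LU|), giving 78.56°.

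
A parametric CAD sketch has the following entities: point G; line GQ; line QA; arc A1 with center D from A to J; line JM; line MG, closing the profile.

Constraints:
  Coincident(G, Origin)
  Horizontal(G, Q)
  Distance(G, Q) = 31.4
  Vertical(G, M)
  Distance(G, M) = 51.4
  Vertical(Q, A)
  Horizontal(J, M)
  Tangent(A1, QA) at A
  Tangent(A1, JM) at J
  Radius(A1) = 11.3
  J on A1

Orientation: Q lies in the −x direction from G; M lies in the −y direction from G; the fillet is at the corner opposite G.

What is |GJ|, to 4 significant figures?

55.19

G is at the origin; GQ is horizontal with |GQ| = 31.4 and Q on the −x side, so Q = (-31.40, 0.000). GM is vertical with |GM| = 51.4 and M on the −y side, so M = (0.000, -51.40). The virtual corner opposite G is at (-31.40, -51.40). Tangency of A1 to QA means the radius DA is perpendicular to QA and the tangent condition forces DJ to be normal to JM, with radius 11.3, so the center D sits 11.3 in from both sides at D = (-20.10, -40.10). That places the tangent points at A = (-31.40, -40.10) on QA and J = (-20.10, -51.40) on JM. Then |GJ| = |J − G| = 55.19.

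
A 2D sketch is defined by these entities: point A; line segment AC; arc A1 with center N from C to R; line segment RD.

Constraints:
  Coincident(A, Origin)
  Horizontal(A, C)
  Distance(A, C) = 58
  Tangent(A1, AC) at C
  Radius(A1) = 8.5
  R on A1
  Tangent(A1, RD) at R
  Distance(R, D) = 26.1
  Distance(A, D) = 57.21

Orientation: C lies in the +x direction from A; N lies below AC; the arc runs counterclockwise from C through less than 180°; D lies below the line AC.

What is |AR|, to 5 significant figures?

50.123

A is at the origin; A and C share the same y with |AC| = 58.0 and C on the +x side, so C = (58.000, 0.0000). A1 meets AC tangentially, so NC is at right angles to AC, so N = C + (0, -8.5) = (58.000, -8.5000). Since NR ⟂ RD (tangency), |ND| = √(8.5² + 26.1²) = 27.449 regardless of where R sits on A1. So D lies on both circle(A, 57.21) and circle(N, 27.449); the below-AC intersection is D = (46.448, -33.400). R is the foot of the tangent from D: R = (49.561, -7.4863).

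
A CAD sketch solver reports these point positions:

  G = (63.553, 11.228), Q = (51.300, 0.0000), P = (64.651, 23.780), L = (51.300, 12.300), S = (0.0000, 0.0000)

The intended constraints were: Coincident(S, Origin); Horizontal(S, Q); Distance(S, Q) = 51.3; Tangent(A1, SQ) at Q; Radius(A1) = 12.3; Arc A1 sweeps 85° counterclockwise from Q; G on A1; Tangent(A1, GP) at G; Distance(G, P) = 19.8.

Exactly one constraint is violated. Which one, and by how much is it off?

Distance(G, P) = 19.8 — off by 7.20.

S = (0.00, 0.00) ✓; S.y = 0.00, Q.y = 0.00 ✓; |SQ| = 51.30 ✓; ∠(LQ, QS) = 90.00° ✓; |LQ| = 12.30 ✓; bearing(L→G) − bearing(L→Q) = 85.00° ✓; |LG| = 12.30 ✓; ∠(LG, GP) = 90.00° ✓; |GP| = 12.60 ✗.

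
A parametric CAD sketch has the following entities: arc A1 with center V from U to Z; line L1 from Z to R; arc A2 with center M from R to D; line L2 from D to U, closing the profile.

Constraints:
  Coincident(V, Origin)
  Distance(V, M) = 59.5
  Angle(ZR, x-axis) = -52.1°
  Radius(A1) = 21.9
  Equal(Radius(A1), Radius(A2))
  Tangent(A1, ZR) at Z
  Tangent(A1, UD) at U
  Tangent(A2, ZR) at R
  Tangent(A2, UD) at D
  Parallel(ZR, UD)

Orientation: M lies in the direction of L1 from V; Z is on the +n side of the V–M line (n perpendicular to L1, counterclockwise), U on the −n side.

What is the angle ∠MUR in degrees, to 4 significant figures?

16.15°

The slot axis is L1's direction at -52.1°, so u = (cos -52.1°, sin -52.1°) = (0.6143, -0.7891) and n = (−sin -52.1°, cos -52.1°) = (0.7891, 0.6143). V is at the origin and M lies 59.5 along u from V, so M = 59.5·u = (36.55, -46.95). Tangency of A1 to both parallel lines with radius 21.9 puts Z and U at V ± 21.9·n: Z = (17.28, 13.45), U = (-17.28, -13.45). Equal radii place R and D the same way about M: R = M + 21.9·n = (53.83, -33.50), D = M − 21.9·n = (19.27, -60.40). Then cos ∠MUR = UM·UR / (|UM||UR|), giving 16.15°.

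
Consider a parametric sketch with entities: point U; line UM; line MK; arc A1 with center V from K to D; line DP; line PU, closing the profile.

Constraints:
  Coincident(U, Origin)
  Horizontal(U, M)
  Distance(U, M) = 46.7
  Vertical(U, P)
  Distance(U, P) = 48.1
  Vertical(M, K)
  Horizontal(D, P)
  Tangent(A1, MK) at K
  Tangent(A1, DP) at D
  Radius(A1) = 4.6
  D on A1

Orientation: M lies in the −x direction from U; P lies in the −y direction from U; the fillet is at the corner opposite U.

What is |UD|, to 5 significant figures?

63.922

U is at the origin; UM is horizontal with |UM| = 46.7 and M on the −x side, so M = (-46.700, 0.0000). U and P share the same x with |UP| = 48.1 and P on the −y side, so P = (0.0000, -48.100). The virtual corner opposite U is at (-46.700, -48.100). Since A1 is tangent to MK there, VK ⟂ MK and the tangent condition forces VD to be normal to DP, with radius 4.6, so the center V sits 4.6 in from both sides at V = (-42.100, -43.500). That places the tangent points at K = (-46.700, -43.500) on MK and D = (-42.100, -48.100) on DP. Then |UD| = |D − U| = 63.922.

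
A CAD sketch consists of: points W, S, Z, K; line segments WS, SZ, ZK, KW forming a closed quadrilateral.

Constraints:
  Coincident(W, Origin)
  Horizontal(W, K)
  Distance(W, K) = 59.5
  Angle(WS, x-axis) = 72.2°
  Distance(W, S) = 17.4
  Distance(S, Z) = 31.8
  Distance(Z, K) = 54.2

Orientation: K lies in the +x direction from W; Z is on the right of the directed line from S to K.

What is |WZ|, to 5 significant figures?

16.898

Checks: |SZ| = 31.80 ✓; |ZK| = 54.20 ✓.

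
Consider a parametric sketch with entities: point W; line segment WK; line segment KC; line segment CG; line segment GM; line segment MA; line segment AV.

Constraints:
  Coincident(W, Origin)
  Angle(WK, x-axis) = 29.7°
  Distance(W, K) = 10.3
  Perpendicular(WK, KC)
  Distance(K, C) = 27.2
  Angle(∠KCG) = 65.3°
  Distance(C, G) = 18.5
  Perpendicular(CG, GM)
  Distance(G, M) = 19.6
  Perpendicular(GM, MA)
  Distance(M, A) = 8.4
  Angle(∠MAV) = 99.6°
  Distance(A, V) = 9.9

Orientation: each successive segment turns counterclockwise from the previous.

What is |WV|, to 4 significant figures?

16.20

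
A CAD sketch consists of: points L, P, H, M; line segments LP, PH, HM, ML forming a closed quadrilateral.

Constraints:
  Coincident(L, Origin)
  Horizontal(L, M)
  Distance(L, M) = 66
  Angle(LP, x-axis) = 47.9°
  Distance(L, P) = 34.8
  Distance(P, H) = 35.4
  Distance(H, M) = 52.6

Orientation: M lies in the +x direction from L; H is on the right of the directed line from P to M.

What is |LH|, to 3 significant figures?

16.4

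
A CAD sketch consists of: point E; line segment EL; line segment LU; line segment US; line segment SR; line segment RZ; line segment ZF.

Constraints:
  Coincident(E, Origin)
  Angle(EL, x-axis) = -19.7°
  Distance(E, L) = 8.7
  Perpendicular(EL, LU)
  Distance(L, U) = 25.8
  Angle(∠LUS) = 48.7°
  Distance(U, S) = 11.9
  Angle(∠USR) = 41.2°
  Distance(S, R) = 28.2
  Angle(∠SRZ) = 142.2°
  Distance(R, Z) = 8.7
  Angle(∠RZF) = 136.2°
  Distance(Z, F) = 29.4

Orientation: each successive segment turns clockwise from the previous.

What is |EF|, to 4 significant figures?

65.39

E is at the origin; EL runs at -19.7° with length 8.7, so L = (8.191, -2.933). The perpendicularity gives LU at right angles to EL, so LU runs at -109.7°; with |LU| = 25.8, U = (-0.5063, -27.22). ∠LUS = 48.7° gives US at 119.0° from the x-axis; with |US| = 11.9, S = (-6.275, -16.81). ∠USR = 41.2° gives SR at -19.80° from the x-axis; with |SR| = 28.2, R = (20.26, -26.37). ∠SRZ = 142.2° gives RZ at -57.60° from the x-axis; with |RZ| = 8.7, Z = (24.92, -33.71). ∠RZF = 136.2° gives ZF at -101.4° from the x-axis; with |ZF| = 29.4, F = (19.11, -62.53). Then |EF| = |F − E| = 65.39.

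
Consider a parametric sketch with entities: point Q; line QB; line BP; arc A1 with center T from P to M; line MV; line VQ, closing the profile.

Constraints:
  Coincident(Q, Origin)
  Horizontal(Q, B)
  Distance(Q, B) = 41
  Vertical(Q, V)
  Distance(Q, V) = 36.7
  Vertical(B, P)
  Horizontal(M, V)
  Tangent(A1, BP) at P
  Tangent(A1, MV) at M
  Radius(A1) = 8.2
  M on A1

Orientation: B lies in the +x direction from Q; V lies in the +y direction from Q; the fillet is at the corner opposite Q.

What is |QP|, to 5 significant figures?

49.932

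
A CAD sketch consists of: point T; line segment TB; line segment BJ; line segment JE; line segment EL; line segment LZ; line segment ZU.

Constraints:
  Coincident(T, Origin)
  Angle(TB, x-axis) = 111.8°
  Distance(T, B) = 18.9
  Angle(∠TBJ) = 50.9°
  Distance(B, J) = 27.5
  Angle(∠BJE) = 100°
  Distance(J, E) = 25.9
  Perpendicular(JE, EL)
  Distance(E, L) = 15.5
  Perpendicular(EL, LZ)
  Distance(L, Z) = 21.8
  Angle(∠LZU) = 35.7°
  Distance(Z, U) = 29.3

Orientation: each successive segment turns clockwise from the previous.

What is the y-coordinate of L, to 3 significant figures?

-14.3

∠BJE = 100.0° gives JE at -97.3° from the x-axis; with |JE| = 25.9, E = (15.9, -16.3). JE is perpendicular to EL, so EL runs at 173°; with |EL| = 15.5, L = (0.572, -14.3). So L.y = -14.3.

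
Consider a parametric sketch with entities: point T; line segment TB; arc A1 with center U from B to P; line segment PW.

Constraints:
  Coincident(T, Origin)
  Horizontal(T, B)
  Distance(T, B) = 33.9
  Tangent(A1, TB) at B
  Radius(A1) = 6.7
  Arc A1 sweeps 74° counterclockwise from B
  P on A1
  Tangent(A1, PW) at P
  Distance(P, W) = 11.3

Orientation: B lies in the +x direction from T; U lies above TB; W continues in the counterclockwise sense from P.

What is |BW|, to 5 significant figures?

18.392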